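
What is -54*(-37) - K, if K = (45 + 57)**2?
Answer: -8406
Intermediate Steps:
K = 10404 (K = 102**2 = 10404)
-54*(-37) - K = -54*(-37) - 1*10404 = 1998 - 10404 = -8406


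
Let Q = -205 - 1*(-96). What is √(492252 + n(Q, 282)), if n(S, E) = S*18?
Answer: √490290 ≈ 700.21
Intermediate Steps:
Q = -109 (Q = -205 + 96 = -109)
n(S, E) = 18*S
√(492252 + n(Q, 282)) = √(492252 + 18*(-109)) = √(492252 - 1962) = √490290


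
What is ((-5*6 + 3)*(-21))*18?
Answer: 10206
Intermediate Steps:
((-5*6 + 3)*(-21))*18 = ((-30 + 3)*(-21))*18 = -27*(-21)*18 = 567*18 = 10206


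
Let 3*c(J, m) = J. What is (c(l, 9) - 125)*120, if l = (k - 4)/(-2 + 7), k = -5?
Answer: -15072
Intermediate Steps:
l = -9/5 (l = (-5 - 4)/(-2 + 7) = -9/5 ≈ -1.8000)
c(J, m) = J/3
(c(l, 9) - 125)*120 = ((1/3)*(-9/5) - 125)*120 = (-3/5 - 125)*120 = -628/5*120 = -15072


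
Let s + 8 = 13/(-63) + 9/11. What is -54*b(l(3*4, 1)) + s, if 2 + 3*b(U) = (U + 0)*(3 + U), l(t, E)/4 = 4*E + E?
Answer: -5718212/693 ≈ -8251.4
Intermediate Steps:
l(t, E) = 20*E (l(t, E) = 4*(4*E + E) = 4*(5*E) = 20*E)
b(U) = -⅔ + U*(3 + U)/3 (b(U) = -⅔ + ((U + 0)*(3 + U))/3 = -⅔ + (U*(3 + U))/3 = -⅔ + U*(3 + U)/3)
s = -5120/693 (s = -8 + (13/(-63) + 9/11) = -8 + (13*(-1/63) + 9*(1/11)) = -8 + (-13/63 + 9/11) = -8 + 424/693 = -5120/693 ≈ -7.3882)
-54*b(l(3*4, 1)) + s = -54*(-⅔ + 20*1 + (20*1)²/3) - 5120/693 = -54*(-⅔ + 20 + (⅓)*20²) - 5120/693 = -54*(-⅔ + 20 + (⅓)*400) - 5120/693 = -54*(-⅔ + 20 + 400/3) - 5120/693 = -54*458/3 - 5120/693 = -8244 - 5120/693 = -5718212/693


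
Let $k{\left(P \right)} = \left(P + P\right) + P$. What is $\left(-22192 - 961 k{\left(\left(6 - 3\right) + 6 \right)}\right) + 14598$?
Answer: $-33541$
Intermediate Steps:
$k{\left(P \right)} = 3 P$ ($k{\left(P \right)} = 2 P + P = 3 P$)
$\left(-22192 - 961 k{\left(\left(6 - 3\right) + 6 \right)}\right) + 14598 = \left(-22192 - 961 \cdot 3 \left(\left(6 - 3\right) + 6\right)\right) + 14598 = \left(-22192 - 961 \cdot 3 \left(3 + 6\right)\right) + 14598 = \left(-22192 - 961 \cdot 3 \cdot 9\right) + 14598 = \left(-22192 - 25947\right) + 14598 = -48139 + 14598 = -33541$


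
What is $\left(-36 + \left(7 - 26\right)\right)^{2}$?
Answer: $3025$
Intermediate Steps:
$\left(-36 + \left(7 - 26\right)\right)^{2} = \left(-36 - 19\right)^{2} = \left(-55\right)^{2} = 3025$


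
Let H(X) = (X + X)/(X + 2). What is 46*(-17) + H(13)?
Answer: -11704/15 ≈ -780.27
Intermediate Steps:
H(X) = 2*X/(2 + X) (H(X) = (2*X)/(2 + X) = 2*X/(2 + X))
46*(-17) + H(13) = 46*(-17) + 2*13/(2 + 13) = -782 + 2*13/15 = -782 + 2*13*(1/15) = -782 + 26/15 = -11704/15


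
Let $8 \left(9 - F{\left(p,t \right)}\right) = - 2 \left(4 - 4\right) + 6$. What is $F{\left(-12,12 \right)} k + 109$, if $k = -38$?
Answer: $- \frac{409}{2} \approx -204.5$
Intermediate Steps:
$F{\left(p,t \right)} = \frac{33}{4}$ ($F{\left(p,t \right)} = 9 - \frac{- 2 \left(4 - 4\right) + 6}{8} = 9 - \frac{\left(-2\right) 0 + 6}{8} = 9 - \frac{0 + 6}{8} = 9 - \frac{3}{4} = \frac{33}{4}$)
$F{\left(-12,12 \right)} k + 109 = \frac{33}{4} \left(-38\right) + 109 = - \frac{627}{2} + 109 = - \frac{409}{2}$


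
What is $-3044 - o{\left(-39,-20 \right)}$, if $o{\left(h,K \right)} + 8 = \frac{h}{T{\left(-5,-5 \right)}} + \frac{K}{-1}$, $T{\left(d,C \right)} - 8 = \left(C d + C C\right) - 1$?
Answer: $- \frac{58051}{19} \approx -3055.3$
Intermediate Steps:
$T{\left(d,C \right)} = 7 + C^{2} + C d$ ($T{\left(d,C \right)} = 8 - \left(1 - C C - C d\right) = 8 - \left(1 - C^{2} - C d\right) = 8 + \left(-1 + C^{2} + C d\right) = 7 + C^{2} + C d$)
$o{\left(h,K \right)} = -8 - K + \frac{h}{57}$ ($o{\left(h,K \right)} = -8 + \left(\frac{h}{7 + \left(-5\right)^{2} - -25} + \frac{K}{-1}\right) = -8 + \left(\frac{h}{7 + 25 + 25} + K \left(-1\right)\right) = -8 - \left(K - \frac{h}{57}\right) = -8 - K + \frac{h}{57}$)
$-3044 - o{\left(-39,-20 \right)} = -3044 - \left(-8 - -20 + \frac{1}{57} \left(-39\right)\right) = -3044 - \left(-8 + 20 - \frac{13}{19}\right) = -3044 - \frac{215}{19} = - \frac{58051}{19}$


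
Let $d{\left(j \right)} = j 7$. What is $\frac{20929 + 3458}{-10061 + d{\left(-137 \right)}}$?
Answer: $- \frac{24387}{11020} \approx -2.213$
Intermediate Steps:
$d{\left(j \right)} = 7 j$
$\frac{20929 + 3458}{-10061 + d{\left(-137 \right)}} = \frac{20929 + 3458}{-10061 + 7 \left(-137\right)} = \frac{24387}{-10061 - 959} = \frac{24387}{-11020} = 24387 \left(- \frac{1}{11020}\right) = - \frac{24387}{11020}$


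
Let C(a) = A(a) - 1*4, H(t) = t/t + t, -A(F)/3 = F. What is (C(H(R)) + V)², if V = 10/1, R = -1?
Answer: 36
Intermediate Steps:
A(F) = -3*F
V = 10 (V = 10*1 = 10)
H(t) = 1 + t
C(a) = -4 - 3*a (C(a) = -3*a - 1*4 = -3*a - 4 = -4 - 3*a)
(C(H(R)) + V)² = ((-4 - 3*(1 - 1)) + 10)² = ((-4 - 3*0) + 10)² = ((-4 + 0) + 10)² = (-4 + 10)² = 6² = 36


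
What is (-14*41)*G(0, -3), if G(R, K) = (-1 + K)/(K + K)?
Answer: -1148/3 ≈ -382.67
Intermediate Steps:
G(R, K) = (-1 + K)/(2*K) (G(R, K) = (-1 + K)/((2*K)) = (-1 + K)*(1/(2*K)) = (-1 + K)/(2*K))
(-14*41)*G(0, -3) = (-14*41)*((1/2)*(-1 - 3)/(-3)) = -287*(-1)*(-4)/3 = -574*2/3 = -1148/3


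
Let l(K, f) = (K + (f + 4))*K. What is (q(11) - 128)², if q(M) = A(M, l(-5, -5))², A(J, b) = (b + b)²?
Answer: 167958282256384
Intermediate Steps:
l(K, f) = K*(4 + K + f) (l(K, f) = (K + (4 + f))*K = (4 + K + f)*K = K*(4 + K + f))
A(J, b) = 4*b² (A(J, b) = (2*b)² = 4*b²)
q(M) = 12960000 (q(M) = (4*(-5*(4 - 5 - 5))²)² = (4*(-5*(-6))²)² = (4*30²)² = (4*900)² = 3600² = 12960000)
(q(11) - 128)² = (12960000 - 128)² = 12959872² = 167958282256384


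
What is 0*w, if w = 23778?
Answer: 0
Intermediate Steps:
0*w = 0*23778 = 0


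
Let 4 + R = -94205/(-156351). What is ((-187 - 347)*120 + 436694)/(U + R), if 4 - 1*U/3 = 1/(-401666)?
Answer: 23400487385742324/540246460711 ≈ 43314.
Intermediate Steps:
R = -531199/156351 (R = -4 - 94205/(-156351) = -4 - 94205*(-1/156351) = -4 + 94205/156351 = -531199/156351 ≈ -3.3975)
U = 4819995/401666 (U = 12 - 3/(-401666) = 12 - 3*(-1/401666) = 12 + 3/401666 = 4819995/401666 ≈ 12.000)
((-187 - 347)*120 + 436694)/(U + R) = ((-187 - 347)*120 + 436694)/(4819995/401666 - 531199/156351) = (-534*120 + 436694)/(540246460711/62800880766) = (-64080 + 436694)*(62800880766/540246460711) = 372614*(62800880766/540246460711) = 23400487385742324/540246460711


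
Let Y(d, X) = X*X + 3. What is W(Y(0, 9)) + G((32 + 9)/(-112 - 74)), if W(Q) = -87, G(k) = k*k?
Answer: -3008171/34596 ≈ -86.951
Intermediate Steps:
Y(d, X) = 3 + X**2 (Y(d, X) = X**2 + 3 = 3 + X**2)
G(k) = k**2
W(Y(0, 9)) + G((32 + 9)/(-112 - 74)) = -87 + ((32 + 9)/(-112 - 74))**2 = -87 + (41/(-186))**2 = -87 + (41*(-1/186))**2 = -87 + (-41/186)**2 = -87 + 1681/34596 = -3008171/34596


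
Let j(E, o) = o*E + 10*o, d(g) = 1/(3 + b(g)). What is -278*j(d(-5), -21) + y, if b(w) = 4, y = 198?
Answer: 59412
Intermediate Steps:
d(g) = ⅐ (d(g) = 1/(3 + 4) = 1/7 = ⅐)
j(E, o) = 10*o + E*o (j(E, o) = E*o + 10*o = 10*o + E*o)
-278*j(d(-5), -21) + y = -(-5838)*(10 + ⅐) + 198 = -(-5838)*71/7 + 198 = -278*(-213) + 198 = 59214 + 198 = 59412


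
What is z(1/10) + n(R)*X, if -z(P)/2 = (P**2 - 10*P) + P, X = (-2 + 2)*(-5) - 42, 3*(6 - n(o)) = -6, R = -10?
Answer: -16711/50 ≈ -334.22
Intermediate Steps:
n(o) = 8 (n(o) = 6 - 1/3*(-6) = 6 + 2 = 8)
X = -42 (X = 0*(-5) - 42 = 0 - 42 = -42)
z(P) = -2*P**2 + 18*P (z(P) = -2*((P**2 - 10*P) + P) = -2*(P**2 - 9*P) = -2*P**2 + 18*P)
z(1/10) + n(R)*X = 2*(9 - 1/10)/10 + 8*(-42) = 2*(1/10)*(9 - 1*1/10) - 336 = 2*(1/10)*(9 - 1/10) - 336 = 2*(1/10)*(89/10) - 336 = 89/50 - 336 = -16711/50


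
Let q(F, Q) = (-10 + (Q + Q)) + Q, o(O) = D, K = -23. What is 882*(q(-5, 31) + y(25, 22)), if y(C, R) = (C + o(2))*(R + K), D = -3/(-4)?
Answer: 100989/2 ≈ 50495.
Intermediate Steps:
D = ¾ (D = -3*(-¼) = ¾ ≈ 0.75000)
o(O) = ¾
q(F, Q) = -10 + 3*Q (q(F, Q) = (-10 + 2*Q) + Q = -10 + 3*Q)
y(C, R) = (-23 + R)*(¾ + C) (y(C, R) = (C + ¾)*(R - 23) = (¾ + C)*(-23 + R) = (-23 + R)*(¾ + C))
882*(q(-5, 31) + y(25, 22)) = 882*((-10 + 3*31) + (-69/4 - 23*25 + (¾)*22 + 25*22)) = 882*((-10 + 93) + (-69/4 - 575 + 33/2 + 550)) = 882*(83 - 103/4) = 882*(229/4) = 100989/2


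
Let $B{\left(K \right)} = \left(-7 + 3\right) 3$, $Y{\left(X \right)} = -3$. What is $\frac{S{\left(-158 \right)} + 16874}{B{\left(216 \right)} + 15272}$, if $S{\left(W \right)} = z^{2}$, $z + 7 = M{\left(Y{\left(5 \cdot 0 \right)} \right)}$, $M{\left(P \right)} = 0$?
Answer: $\frac{16923}{15260} \approx 1.109$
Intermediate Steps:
$z = -7$ ($z = -7 + 0 = -7$)
$B{\left(K \right)} = -12$ ($B{\left(K \right)} = \left(-4\right) 3 = -12$)
$S{\left(W \right)} = 49$ ($S{\left(W \right)} = \left(-7\right)^{2} = 49$)
$\frac{S{\left(-158 \right)} + 16874}{B{\left(216 \right)} + 15272} = \frac{49 + 16874}{-12 + 15272} = \frac{16923}{15260}$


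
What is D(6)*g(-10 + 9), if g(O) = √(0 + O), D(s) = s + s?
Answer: 12*I ≈ 12.0*I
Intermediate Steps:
D(s) = 2*s
g(O) = √O
D(6)*g(-10 + 9) = (2*6)*√(-10 + 9) = 12*√(-1) = 12*I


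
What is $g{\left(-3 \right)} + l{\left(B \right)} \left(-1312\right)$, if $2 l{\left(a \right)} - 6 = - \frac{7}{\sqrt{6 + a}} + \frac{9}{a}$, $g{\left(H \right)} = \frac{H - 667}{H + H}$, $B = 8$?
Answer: $- \frac{13687}{3} + 328 \sqrt{14} \approx -3335.1$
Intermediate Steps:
$g{\left(H \right)} = \frac{-667 + H}{2 H}$
$l{\left(a \right)} = 3 - \frac{7}{2 \sqrt{6 + a}} + \frac{9}{2 a}$ ($l{\left(a \right)} = 3 + \frac{- \frac{7}{\sqrt{6 + a}} + \frac{9}{a}}{2} = 3 - \left(- \frac{9}{2 a} + \frac{7}{2 \sqrt{6 + a}}\right) = 3 - \frac{7}{2 \sqrt{6 + a}} + \frac{9}{2 a}$)
$g{\left(-3 \right)} + l{\left(B \right)} \left(-1312\right) = \frac{-667 - 3}{2 \left(-3\right)} + \left(3 - \frac{7}{2 \sqrt{6 + 8}} + \frac{9}{2 \cdot 8}\right) \left(-1312\right) = \frac{1}{2} \left(- \frac{1}{3}\right) \left(-670\right) + \left(3 - \frac{7}{2 \sqrt{14}} + \frac{9}{2} \cdot \frac{1}{8}\right) \left(-1312\right) = \frac{335}{3} + \left(3 - \frac{7 \frac{\sqrt{14}}{14}}{2} + \frac{9}{16}\right) \left(-1312\right) = \frac{335}{3} + \left(3 - \frac{\sqrt{14}}{4} + \frac{9}{16}\right) \left(-1312\right) = \frac{335}{3} + \left(\frac{57}{16} - \frac{\sqrt{14}}{4}\right) \left(-1312\right) = \frac{335}{3} - \left(4674 - 328 \sqrt{14}\right) = - \frac{13687}{3} + 328 \sqrt{14}$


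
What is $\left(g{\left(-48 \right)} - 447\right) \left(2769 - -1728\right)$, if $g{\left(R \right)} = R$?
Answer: $-2226015$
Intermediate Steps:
$\left(g{\left(-48 \right)} - 447\right) \left(2769 - -1728\right) = \left(-48 - 447\right) \left(2769 - -1728\right) = - 495 \left(2769 + 1728\right) = \left(-495\right) 4497 = -2226015$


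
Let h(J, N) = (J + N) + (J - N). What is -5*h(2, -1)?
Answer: -20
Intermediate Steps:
h(J, N) = 2*J
-5*h(2, -1) = -10*2 = -5*4 = -20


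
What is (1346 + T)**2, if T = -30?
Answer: 1731856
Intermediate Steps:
(1346 + T)**2 = (1346 - 30)**2 = 1316**2 = 1731856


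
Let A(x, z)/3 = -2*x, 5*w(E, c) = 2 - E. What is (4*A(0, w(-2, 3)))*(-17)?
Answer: 0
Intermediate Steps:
w(E, c) = 2/5 - E/5 (w(E, c) = (2 - E)/5 = 2/5 - E/5)
A(x, z) = -6*x (A(x, z) = 3*(-2*x) = -6*x)
(4*A(0, w(-2, 3)))*(-17) = (4*(-6*0))*(-17) = (4*0)*(-17) = 0*(-17) = 0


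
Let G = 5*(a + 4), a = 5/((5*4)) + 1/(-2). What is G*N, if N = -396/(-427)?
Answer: 7425/427 ≈ 17.389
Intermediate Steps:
a = -¼ (a = 5/20 + 1*(-½) = 5*(1/20) - ½ = ¼ - ½ = -¼ ≈ -0.25000)
G = 75/4 (G = 5*(-¼ + 4) = 5*(15/4) = 75/4 ≈ 18.750)
N = 396/427 (N = -396*(-1/427) = 396/427 ≈ 0.92740)
G*N = (75/4)*(396/427) = 7425/427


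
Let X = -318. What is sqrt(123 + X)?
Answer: I*sqrt(195) ≈ 13.964*I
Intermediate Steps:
sqrt(123 + X) = sqrt(123 - 318) = sqrt(-195) = I*sqrt(195)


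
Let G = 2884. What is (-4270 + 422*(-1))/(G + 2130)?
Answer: -102/109 ≈ -0.93578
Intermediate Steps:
(-4270 + 422*(-1))/(G + 2130) = (-4270 + 422*(-1))/(2884 + 2130) = (-4270 - 422)/5014 = -4692*1/5014 = -102/109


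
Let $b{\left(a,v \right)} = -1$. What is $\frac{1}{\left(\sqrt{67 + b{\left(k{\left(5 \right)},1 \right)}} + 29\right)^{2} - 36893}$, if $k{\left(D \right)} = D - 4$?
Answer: $- \frac{17993}{647385086} - \frac{29 \sqrt{66}}{647385086} \approx -2.8157 \cdot 10^{-5}$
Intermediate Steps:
$k{\left(D \right)} = -4 + D$ ($k{\left(D \right)} = D - 4 = -4 + D$)
$\frac{1}{\left(\sqrt{67 + b{\left(k{\left(5 \right)},1 \right)}} + 29\right)^{2} - 36893} = \frac{1}{\left(\sqrt{67 - 1} + 29\right)^{2} - 36893} = \frac{1}{\left(\sqrt{66} + 29\right)^{2} - 36893} = \frac{1}{\left(29 + \sqrt{66}\right)^{2} - 36893} = \frac{1}{-36893 + \left(29 + \sqrt{66}\right)^{2}}$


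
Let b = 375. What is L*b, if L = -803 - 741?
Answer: -579000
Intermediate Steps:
L = -1544
L*b = -1544*375 = -579000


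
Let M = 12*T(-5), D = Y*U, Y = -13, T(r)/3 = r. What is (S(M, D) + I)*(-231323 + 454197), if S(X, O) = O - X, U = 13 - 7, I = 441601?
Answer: 98444114422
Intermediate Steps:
T(r) = 3*r
U = 6
D = -78 (D = -13*6 = -78)
M = -180 (M = 12*(3*(-5)) = 12*(-15) = -180)
(S(M, D) + I)*(-231323 + 454197) = ((-78 - 1*(-180)) + 441601)*(-231323 + 454197) = ((-78 + 180) + 441601)*222874 = (102 + 441601)*222874 = 441703*222874 = 98444114422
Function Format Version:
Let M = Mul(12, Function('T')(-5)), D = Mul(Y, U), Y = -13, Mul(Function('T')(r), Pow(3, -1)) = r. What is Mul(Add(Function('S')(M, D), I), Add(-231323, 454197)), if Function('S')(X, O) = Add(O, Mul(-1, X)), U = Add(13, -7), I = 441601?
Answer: 98444114422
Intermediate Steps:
Function('T')(r) = Mul(3, r)
U = 6
D = -78 (D = Mul(-13, 6) = -78)
M = -180 (M = Mul(12, Mul(3, -5)) = Mul(12, -15) = -180)
Mul(Add(Function('S')(M, D), I), Add(-231323, 454197)) = Mul(Add(Add(-78, Mul(-1, -180)), 441601), Add(-231323, 454197)) = Mul(Add(Add(-78, 180), 441601), 222874) = Mul(Add(102, 441601), 222874) = Mul(441703, 222874) = 98444114422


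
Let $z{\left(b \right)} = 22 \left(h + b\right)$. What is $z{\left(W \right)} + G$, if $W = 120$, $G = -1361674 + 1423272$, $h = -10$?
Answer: $64018$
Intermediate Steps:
$G = 61598$
$z{\left(b \right)} = -220 + 22 b$ ($z{\left(b \right)} = 22 \left(-10 + b\right) = -220 + 22 b$)
$z{\left(W \right)} + G = \left(-220 + 22 \cdot 120\right) + 61598 = \left(-220 + 2640\right) + 61598 = 2420 + 61598 = 64018$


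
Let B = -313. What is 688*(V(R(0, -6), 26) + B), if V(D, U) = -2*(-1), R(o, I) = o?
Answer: -213968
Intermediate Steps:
V(D, U) = 2
688*(V(R(0, -6), 26) + B) = 688*(2 - 313) = 688*(-311) = -213968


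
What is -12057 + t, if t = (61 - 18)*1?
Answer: -12014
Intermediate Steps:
t = 43 (t = 43*1 = 43)
-12057 + t = -12057 + 43 = -12014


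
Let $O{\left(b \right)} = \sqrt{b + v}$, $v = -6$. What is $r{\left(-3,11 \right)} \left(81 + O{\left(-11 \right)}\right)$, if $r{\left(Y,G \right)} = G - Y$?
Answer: $1134 + 14 i \sqrt{17} \approx 1134.0 + 57.723 i$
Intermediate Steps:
$O{\left(b \right)} = \sqrt{-6 + b}$ ($O{\left(b \right)} = \sqrt{b - 6} = \sqrt{-6 + b}$)
$r{\left(-3,11 \right)} \left(81 + O{\left(-11 \right)}\right) = \left(11 - -3\right) \left(81 + \sqrt{-6 - 11}\right) = \left(11 + 3\right) \left(81 + \sqrt{-17}\right) = 14 \left(81 + i \sqrt{17}\right) = 1134 + 14 i \sqrt{17}$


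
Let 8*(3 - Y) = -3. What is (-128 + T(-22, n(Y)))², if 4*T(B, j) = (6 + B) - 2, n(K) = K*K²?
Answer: 70225/4 ≈ 17556.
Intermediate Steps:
Y = 27/8 (Y = 3 - ⅛*(-3) = 3 + 3/8 = 27/8 ≈ 3.3750)
n(K) = K³
T(B, j) = 1 + B/4 (T(B, j) = ((6 + B) - 2)/4 = (4 + B)/4 = 1 + B/4)
(-128 + T(-22, n(Y)))² = (-128 + (1 + (¼)*(-22)))² = (-128 + (1 - 11/2))² = (-128 - 9/2)² = (-265/2)² = 70225/4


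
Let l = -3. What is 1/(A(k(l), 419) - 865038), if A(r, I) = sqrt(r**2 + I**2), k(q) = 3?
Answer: -432519/374145282937 - sqrt(175570)/748290565874 ≈ -1.1566e-6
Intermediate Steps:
A(r, I) = sqrt(I**2 + r**2)
1/(A(k(l), 419) - 865038) = 1/(sqrt(419**2 + 3**2) - 865038) = 1/(sqrt(175561 + 9) - 865038) = 1/(sqrt(175570) - 865038) = 1/(-865038 + sqrt(175570))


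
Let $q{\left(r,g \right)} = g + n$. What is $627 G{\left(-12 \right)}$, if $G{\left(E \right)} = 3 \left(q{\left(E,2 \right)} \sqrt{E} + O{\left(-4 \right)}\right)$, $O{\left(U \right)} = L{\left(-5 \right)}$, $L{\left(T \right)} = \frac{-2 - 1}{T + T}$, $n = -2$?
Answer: $\frac{5643}{10} \approx 564.3$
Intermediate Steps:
$L{\left(T \right)} = - \frac{3}{2 T}$
$q{\left(r,g \right)} = -2 + g$ ($q{\left(r,g \right)} = g - 2 = -2 + g$)
$O{\left(U \right)} = \frac{3}{10}$ ($O{\left(U \right)} = - \frac{3}{2 \left(-5\right)} = \left(- \frac{3}{2}\right) \left(- \frac{1}{5}\right) = \frac{3}{10}$)
$G{\left(E \right)} = \frac{9}{10}$ ($G{\left(E \right)} = 3 \left(\left(-2 + 2\right) \sqrt{E} + \frac{3}{10}\right) = 3 \left(0 \sqrt{E} + \frac{3}{10}\right) = 3 \left(0 + \frac{3}{10}\right) = 3 \cdot \frac{3}{10} = \frac{9}{10}$)
$627 G{\left(-12 \right)} = 627 \cdot \frac{9}{10} = \frac{5643}{10}$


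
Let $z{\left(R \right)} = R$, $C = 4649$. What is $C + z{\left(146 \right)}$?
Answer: $4795$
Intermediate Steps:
$C + z{\left(146 \right)} = 4649 + 146 = 4795$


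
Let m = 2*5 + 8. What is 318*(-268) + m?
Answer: -85206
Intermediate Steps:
m = 18 (m = 10 + 8 = 18)
318*(-268) + m = 318*(-268) + 18 = -85224 + 18 = -85206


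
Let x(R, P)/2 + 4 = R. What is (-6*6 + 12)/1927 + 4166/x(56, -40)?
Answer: 4012693/100204 ≈ 40.045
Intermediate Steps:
x(R, P) = -8 + 2*R
(-6*6 + 12)/1927 + 4166/x(56, -40) = (-6*6 + 12)/1927 + 4166/(-8 + 2*56) = (-36 + 12)*(1/1927) + 4166/(-8 + 112) = -24*1/1927 + 4166/104 = -24/1927 + 4166*(1/104) = -24/1927 + 2083/52 = 4012693/100204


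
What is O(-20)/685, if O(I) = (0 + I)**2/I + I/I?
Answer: -19/685 ≈ -0.027737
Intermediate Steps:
O(I) = 1 + I (O(I) = I**2/I + 1 = I + 1 = 1 + I)
O(-20)/685 = (1 - 20)/685 = -19*1/685 = -19/685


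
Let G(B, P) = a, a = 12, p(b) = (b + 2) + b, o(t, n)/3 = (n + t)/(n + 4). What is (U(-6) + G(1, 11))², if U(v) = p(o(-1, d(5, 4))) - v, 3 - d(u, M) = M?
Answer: 256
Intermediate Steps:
d(u, M) = 3 - M
o(t, n) = 3*(n + t)/(4 + n) (o(t, n) = 3*((n + t)/(n + 4)) = 3*((n + t)/(4 + n)) = 3*(n + t)/(4 + n))
p(b) = 2 + 2*b (p(b) = (2 + b) + b = 2 + 2*b)
G(B, P) = 12
U(v) = -2 - v (U(v) = (2 + 2*(3*((3 - 1*4) - 1)/(4 + (3 - 1*4)))) - v = (2 + 2*(3*((3 - 4) - 1)/(4 + (3 - 4)))) - v = (2 + 2*(3*(-1 - 1)/(4 - 1))) - v = (2 + 2*(3*(-2)/3)) - v = (2 + 2*(3*(⅓)*(-2))) - v = (2 + 2*(-2)) - v = (2 - 4) - v = -2 - v)
(U(-6) + G(1, 11))² = ((-2 - 1*(-6)) + 12)² = ((-2 + 6) + 12)² = (4 + 12)² = 16² = 256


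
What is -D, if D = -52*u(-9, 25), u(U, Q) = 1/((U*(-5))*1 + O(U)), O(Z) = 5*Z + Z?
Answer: -52/9 ≈ -5.7778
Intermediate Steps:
O(Z) = 6*Z
u(U, Q) = 1/U (u(U, Q) = 1/((U*(-5))*1 + 6*U) = 1/(-5*U*1 + 6*U) = 1/(-5*U + 6*U) = 1/U)
D = 52/9 (D = -52/(-9) = -52*(-1/9) = 52/9 ≈ 5.7778)
-D = -1*52/9 = -52/9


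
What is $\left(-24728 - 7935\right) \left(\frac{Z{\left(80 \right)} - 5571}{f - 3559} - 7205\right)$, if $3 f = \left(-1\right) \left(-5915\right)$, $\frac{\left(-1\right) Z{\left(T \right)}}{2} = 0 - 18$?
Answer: $\frac{1120132020115}{4762} \approx 2.3522 \cdot 10^{8}$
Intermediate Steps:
$Z{\left(T \right)} = 36$ ($Z{\left(T \right)} = - 2 \left(0 - 18\right) = \left(-2\right) \left(-18\right) = 36$)
$f = \frac{5915}{3}$ ($f = \frac{\left(-1\right) \left(-5915\right)}{3} = \frac{1}{3} \cdot 5915 = \frac{5915}{3} \approx 1971.7$)
$\left(-24728 - 7935\right) \left(\frac{Z{\left(80 \right)} - 5571}{f - 3559} - 7205\right) = \left(-24728 - 7935\right) \left(\frac{36 - 5571}{\frac{5915}{3} - 3559} - 7205\right) = \left(-24728 - 7935\right) \left(- \frac{5535}{- \frac{4762}{3}} - 7205\right) = \left(-24728 - 7935\right) \left(\left(-5535\right) \left(- \frac{3}{4762}\right) - 7205\right) = \left(-24728 - 7935\right) \left(\frac{16605}{4762} - 7205\right) = \left(-32663\right) \left(- \frac{34293605}{4762}\right) = \frac{1120132020115}{4762}$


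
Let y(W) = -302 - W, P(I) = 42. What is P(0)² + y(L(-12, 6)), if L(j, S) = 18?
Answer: 1444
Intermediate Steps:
P(0)² + y(L(-12, 6)) = 42² + (-302 - 1*18) = 1764 + (-302 - 18) = 1764 - 320 = 1444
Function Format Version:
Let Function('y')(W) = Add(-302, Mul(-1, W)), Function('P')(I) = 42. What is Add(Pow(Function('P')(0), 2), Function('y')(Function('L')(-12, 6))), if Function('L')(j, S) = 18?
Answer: 1444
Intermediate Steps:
Add(Pow(Function('P')(0), 2), Function('y')(Function('L')(-12, 6))) = Add(Pow(42, 2), Add(-302, Mul(-1, 18))) = Add(1764, Add(-302, -18)) = Add(1764, -320) = 1444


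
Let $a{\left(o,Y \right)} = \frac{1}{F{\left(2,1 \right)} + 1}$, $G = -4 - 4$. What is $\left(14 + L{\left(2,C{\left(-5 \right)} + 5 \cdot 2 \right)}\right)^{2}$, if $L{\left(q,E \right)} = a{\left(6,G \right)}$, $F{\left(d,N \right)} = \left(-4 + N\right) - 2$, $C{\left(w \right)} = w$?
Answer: $\frac{3025}{16} \approx 189.06$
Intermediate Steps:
$G = -8$ ($G = -4 - 4 = -8$)
$F{\left(d,N \right)} = -6 + N$
$a{\left(o,Y \right)} = - \frac{1}{4}$ ($a{\left(o,Y \right)} = \frac{1}{\left(-6 + 1\right) + 1} = \frac{1}{-5 + 1} = \frac{1}{-4} = - \frac{1}{4}$)
$L{\left(q,E \right)} = - \frac{1}{4}$
$\left(14 + L{\left(2,C{\left(-5 \right)} + 5 \cdot 2 \right)}\right)^{2} = \left(14 - \frac{1}{4}\right)^{2} = \left(\frac{55}{4}\right)^{2} = \frac{3025}{16}$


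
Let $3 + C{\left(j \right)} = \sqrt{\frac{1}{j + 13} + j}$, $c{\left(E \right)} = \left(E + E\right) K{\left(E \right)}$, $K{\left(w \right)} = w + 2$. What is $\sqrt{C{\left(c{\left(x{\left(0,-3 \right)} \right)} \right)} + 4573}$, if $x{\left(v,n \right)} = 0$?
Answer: $\frac{\sqrt{772330 + 13 \sqrt{13}}}{13} \approx 67.604$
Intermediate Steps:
$K{\left(w \right)} = 2 + w$
$c{\left(E \right)} = 2 E \left(2 + E\right)$ ($c{\left(E \right)} = \left(E + E\right) \left(2 + E\right) = 2 E \left(2 + E\right)$)
$C{\left(j \right)} = -3 + \sqrt{j + \frac{1}{13 + j}}$ ($C{\left(j \right)} = -3 + \sqrt{\frac{1}{j + 13} + j} = -3 + \sqrt{\frac{1}{13 + j} + j} = -3 + \sqrt{j + \frac{1}{13 + j}}$)
$\sqrt{C{\left(c{\left(x{\left(0,-3 \right)} \right)} \right)} + 4573} = \sqrt{\left(-3 + \sqrt{\frac{1 + 2 \cdot 0 \left(2 + 0\right) \left(13 + 2 \cdot 0 \left(2 + 0\right)\right)}{13 + 2 \cdot 0 \left(2 + 0\right)}}\right) + 4573} = \sqrt{\left(-3 + \sqrt{\frac{1 + 2 \cdot 0 \cdot 2 \left(13 + 2 \cdot 0 \cdot 2\right)}{13 + 2 \cdot 0 \cdot 2}}\right) + 4573} = \sqrt{\left(-3 + \sqrt{\frac{1 + 0 \left(13 + 0\right)}{13 + 0}}\right) + 4573} = \sqrt{\left(-3 + \sqrt{\frac{1 + 0 \cdot 13}{13}}\right) + 4573} = \sqrt{\left(-3 + \sqrt{\frac{1 + 0}{13}}\right) + 4573} = \sqrt{\left(-3 + \sqrt{\frac{1}{13} \cdot 1}\right) + 4573} = \sqrt{\left(-3 + \sqrt{\frac{1}{13}}\right) + 4573} = \sqrt{\left(-3 + \frac{\sqrt{13}}{13}\right) + 4573} = \sqrt{4570 + \frac{\sqrt{13}}{13}}$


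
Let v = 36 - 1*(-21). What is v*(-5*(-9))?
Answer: 2565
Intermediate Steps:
v = 57 (v = 36 + 21 = 57)
v*(-5*(-9)) = 57*(-5*(-9)) = 57*45 = 2565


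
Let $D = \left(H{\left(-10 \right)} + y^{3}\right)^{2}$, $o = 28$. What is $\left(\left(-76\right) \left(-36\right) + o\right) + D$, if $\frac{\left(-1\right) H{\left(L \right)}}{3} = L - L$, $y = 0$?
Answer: $2764$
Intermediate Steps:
$H{\left(L \right)} = 0$ ($H{\left(L \right)} = - 3 \left(L - L\right) = \left(-3\right) 0 = 0$)
$D = 0$ ($D = \left(0 + 0^{3}\right)^{2} = \left(0 + 0\right)^{2} = 0^{2} = 0$)
$\left(\left(-76\right) \left(-36\right) + o\right) + D = \left(\left(-76\right) \left(-36\right) + 28\right) + 0 = \left(2736 + 28\right) + 0 = 2764 + 0 = 2764$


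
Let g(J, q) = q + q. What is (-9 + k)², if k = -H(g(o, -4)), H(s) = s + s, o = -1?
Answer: 49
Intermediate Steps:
g(J, q) = 2*q
H(s) = 2*s
k = 16 (k = -2*2*(-4) = -2*(-8) = -1*(-16) = 16)
(-9 + k)² = (-9 + 16)² = 7² = 49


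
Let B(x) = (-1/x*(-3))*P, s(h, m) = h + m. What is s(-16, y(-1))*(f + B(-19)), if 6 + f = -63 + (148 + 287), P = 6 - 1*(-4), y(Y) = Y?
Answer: -117708/19 ≈ -6195.2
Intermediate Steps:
P = 10 (P = 6 + 4 = 10)
B(x) = 30/x (B(x) = (-1/x*(-3))*10 = (3/x)*10 = 30/x)
f = 366 (f = -6 + (-63 + (148 + 287)) = -6 + (-63 + 435) = -6 + 372 = 366)
s(-16, y(-1))*(f + B(-19)) = (-16 - 1)*(366 + 30/(-19)) = -17*(366 + 30*(-1/19)) = -17*(366 - 30/19) = -17*6924/19 = -117708/19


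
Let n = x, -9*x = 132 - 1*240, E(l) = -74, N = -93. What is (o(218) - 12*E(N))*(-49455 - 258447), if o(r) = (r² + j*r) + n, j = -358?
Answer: 9120057240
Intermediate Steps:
x = 12 (x = -(132 - 1*240)/9 = -(132 - 240)/9 = -⅑*(-108) = 12)
n = 12
o(r) = 12 + r² - 358*r (o(r) = (r² - 358*r) + 12 = 12 + r² - 358*r)
(o(218) - 12*E(N))*(-49455 - 258447) = ((12 + 218² - 358*218) - 12*(-74))*(-49455 - 258447) = ((12 + 47524 - 78044) + 888)*(-307902) = (-30508 + 888)*(-307902) = -29620*(-307902) = 9120057240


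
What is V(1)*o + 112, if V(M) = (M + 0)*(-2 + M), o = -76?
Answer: 188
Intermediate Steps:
V(M) = M*(-2 + M)
V(1)*o + 112 = (1*(-2 + 1))*(-76) + 112 = (1*(-1))*(-76) + 112 = -1*(-76) + 112 = 76 + 112 = 188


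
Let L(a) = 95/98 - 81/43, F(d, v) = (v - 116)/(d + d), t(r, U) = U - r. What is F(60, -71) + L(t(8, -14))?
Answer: -625189/252840 ≈ -2.4727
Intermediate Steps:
F(d, v) = (-116 + v)/(2*d) (F(d, v) = (-116 + v)/((2*d)) = (-116 + v)*(1/(2*d)) = (-116 + v)/(2*d))
L(a) = -3853/4214 (L(a) = 95*(1/98) - 81*1/43 = 95/98 - 81/43 = -3853/4214)
F(60, -71) + L(t(8, -14)) = (½)*(-116 - 71)/60 - 3853/4214 = (½)*(1/60)*(-187) - 3853/4214 = -187/120 - 3853/4214 = -625189/252840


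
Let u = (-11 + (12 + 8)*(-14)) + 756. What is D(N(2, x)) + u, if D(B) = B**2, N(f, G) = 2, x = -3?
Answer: 469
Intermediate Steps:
u = 465 (u = (-11 + 20*(-14)) + 756 = (-11 - 280) + 756 = -291 + 756 = 465)
D(N(2, x)) + u = 2**2 + 465 = 4 + 465 = 469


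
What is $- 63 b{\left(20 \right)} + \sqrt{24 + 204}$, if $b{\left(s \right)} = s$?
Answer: $-1260 + 2 \sqrt{57} \approx -1244.9$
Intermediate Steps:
$- 63 b{\left(20 \right)} + \sqrt{24 + 204} = \left(-63\right) 20 + \sqrt{24 + 204} = -1260 + \sqrt{228} = -1260 + 2 \sqrt{57}$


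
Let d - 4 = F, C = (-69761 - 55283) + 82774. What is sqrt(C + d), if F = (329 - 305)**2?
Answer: I*sqrt(41690) ≈ 204.18*I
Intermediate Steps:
C = -42270 (C = -125044 + 82774 = -42270)
F = 576 (F = 24**2 = 576)
d = 580 (d = 4 + 576 = 580)
sqrt(C + d) = sqrt(-42270 + 580) = sqrt(-41690) = I*sqrt(41690)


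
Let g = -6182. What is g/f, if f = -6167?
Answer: 6182/6167 ≈ 1.0024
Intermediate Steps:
g/f = -6182/(-6167) = -6182*(-1/6167) = 6182/6167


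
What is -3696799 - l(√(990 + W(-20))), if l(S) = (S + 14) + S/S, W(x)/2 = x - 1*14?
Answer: -3696814 - √922 ≈ -3.6968e+6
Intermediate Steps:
W(x) = -28 + 2*x (W(x) = 2*(x - 1*14) = 2*(x - 14) = 2*(-14 + x) = -28 + 2*x)
l(S) = 15 + S (l(S) = (14 + S) + 1 = 15 + S)
-3696799 - l(√(990 + W(-20))) = -3696799 - (15 + √(990 + (-28 + 2*(-20)))) = -3696799 - (15 + √(990 + (-28 - 40))) = -3696799 - (15 + √(990 - 68)) = -3696799 - (15 + √922) = -3696799 + (-15 - √922) = -3696814 - √922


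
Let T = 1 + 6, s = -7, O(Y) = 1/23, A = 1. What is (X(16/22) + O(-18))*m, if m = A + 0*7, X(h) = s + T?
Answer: 1/23 ≈ 0.043478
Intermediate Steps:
O(Y) = 1/23
T = 7
X(h) = 0 (X(h) = -7 + 7 = 0)
m = 1 (m = 1 + 0*7 = 1 + 0 = 1)
(X(16/22) + O(-18))*m = (0 + 1/23)*1 = (1/23)*1 = 1/23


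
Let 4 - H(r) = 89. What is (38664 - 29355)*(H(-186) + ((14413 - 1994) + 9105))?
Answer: 199575651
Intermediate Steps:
H(r) = -85 (H(r) = 4 - 1*89 = 4 - 89 = -85)
(38664 - 29355)*(H(-186) + ((14413 - 1994) + 9105)) = (38664 - 29355)*(-85 + ((14413 - 1994) + 9105)) = 9309*(-85 + (12419 + 9105)) = 9309*(-85 + 21524) = 9309*21439 = 199575651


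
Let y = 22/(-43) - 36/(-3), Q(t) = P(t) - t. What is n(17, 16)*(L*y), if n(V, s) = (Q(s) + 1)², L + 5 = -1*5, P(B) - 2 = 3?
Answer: -494000/43 ≈ -11488.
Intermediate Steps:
P(B) = 5 (P(B) = 2 + 3 = 5)
Q(t) = 5 - t
L = -10 (L = -5 - 1*5 = -5 - 5 = -10)
n(V, s) = (6 - s)² (n(V, s) = ((5 - s) + 1)² = (6 - s)²)
y = 494/43 (y = 22*(-1/43) - 36*(-⅓) = -22/43 + 12 = 494/43 ≈ 11.488)
n(17, 16)*(L*y) = (-6 + 16)²*(-10*494/43) = 10²*(-4940/43) = 100*(-4940/43) = -494000/43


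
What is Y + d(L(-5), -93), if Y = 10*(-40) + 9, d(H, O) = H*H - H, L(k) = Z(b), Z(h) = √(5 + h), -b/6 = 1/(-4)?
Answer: -769/2 - √26/2 ≈ -387.05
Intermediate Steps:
b = 3/2 (b = -6/(-4) = -6*(-¼) = 3/2 ≈ 1.5000)
L(k) = √26/2 (L(k) = √(5 + 3/2) = √(13/2) = √26/2)
d(H, O) = H² - H
Y = -391 (Y = -400 + 9 = -391)
Y + d(L(-5), -93) = -391 + (√26/2)*(-1 + √26/2) = -391 + √26*(-1 + √26/2)/2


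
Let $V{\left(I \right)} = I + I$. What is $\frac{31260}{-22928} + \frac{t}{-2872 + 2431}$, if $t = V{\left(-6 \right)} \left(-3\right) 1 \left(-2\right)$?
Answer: $- \frac{337079}{280868} \approx -1.2001$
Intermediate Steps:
$V{\left(I \right)} = 2 I$
$t = -72$ ($t = 2 \left(-6\right) \left(-3\right) 1 \left(-2\right) = - 12 \left(\left(-3\right) \left(-2\right)\right) = \left(-12\right) 6 = -72$)
$\frac{31260}{-22928} + \frac{t}{-2872 + 2431} = \frac{31260}{-22928} - \frac{72}{-2872 + 2431} = 31260 \left(- \frac{1}{22928}\right) - \frac{72}{-441} = - \frac{7815}{5732} - - \frac{8}{49} = - \frac{7815}{5732} + \frac{8}{49} = - \frac{337079}{280868}$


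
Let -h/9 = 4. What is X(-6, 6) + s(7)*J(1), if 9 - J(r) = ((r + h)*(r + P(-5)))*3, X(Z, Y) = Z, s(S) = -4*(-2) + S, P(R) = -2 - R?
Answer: 6429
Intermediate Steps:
h = -36 (h = -9*4 = -36)
s(S) = 8 + S
J(r) = 9 - 3*(-36 + r)*(3 + r) (J(r) = 9 - (r - 36)*(r + (-2 - 1*(-5)))*3 = 9 - (-36 + r)*(r + (-2 + 5))*3 = 9 - (-36 + r)*(r + 3)*3 = 9 - (-36 + r)*(3 + r)*3 = 9 - 3*(-36 + r)*(3 + r))
X(-6, 6) + s(7)*J(1) = -6 + (8 + 7)*(333 - 3*1² + 99*1) = -6 + 15*(333 - 3*1 + 99) = -6 + 15*(333 - 3 + 99) = -6 + 15*429 = -6 + 6435 = 6429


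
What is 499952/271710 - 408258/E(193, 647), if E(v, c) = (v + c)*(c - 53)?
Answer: 9501253/9298520 ≈ 1.0218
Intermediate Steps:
E(v, c) = (-53 + c)*(c + v) (E(v, c) = (c + v)*(-53 + c) = (-53 + c)*(c + v))
499952/271710 - 408258/E(193, 647) = 499952/271710 - 408258/(647² - 53*647 - 53*193 + 647*193) = 499952*(1/271710) - 408258/(418609 - 34291 - 10229 + 124871) = 249976/135855 - 408258/498960 = 249976/135855 - 408258*1/498960 = 249976/135855 - 22681/27720 = 9501253/9298520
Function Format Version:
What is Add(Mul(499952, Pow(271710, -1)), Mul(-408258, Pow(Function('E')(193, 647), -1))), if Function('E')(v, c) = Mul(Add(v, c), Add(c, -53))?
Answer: Rational(9501253, 9298520) ≈ 1.0218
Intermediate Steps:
Function('E')(v, c) = Mul(Add(-53, c), Add(c, v)) (Function('E')(v, c) = Mul(Add(c, v), Add(-53, c)) = Mul(Add(-53, c), Add(c, v)))
Add(Mul(499952, Pow(271710, -1)), Mul(-408258, Pow(Function('E')(193, 647), -1))) = Add(Mul(499952, Pow(271710, -1)), Mul(-408258, Pow(Add(Pow(647, 2), Mul(-53, 647), Mul(-53, 193), Mul(647, 193)), -1))) = Add(Mul(499952, Rational(1, 271710)), Mul(-408258, Pow(Add(418609, -34291, -10229, 124871), -1))) = Add(Rational(249976, 135855), Mul(-408258, Pow(498960, -1))) = Add(Rational(249976, 135855), Mul(-408258, Rational(1, 498960))) = Add(Rational(249976, 135855), Rational(-22681, 27720)) = Rational(9501253, 9298520)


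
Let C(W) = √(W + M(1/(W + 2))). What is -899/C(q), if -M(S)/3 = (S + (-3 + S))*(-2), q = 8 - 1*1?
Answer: 31*I*√87 ≈ 289.15*I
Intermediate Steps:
q = 7 (q = 8 - 1 = 7)
M(S) = -18 + 12*S (M(S) = -3*(S + (-3 + S))*(-2) = -3*(-3 + 2*S)*(-2) = -3*(6 - 4*S) = -18 + 12*S)
C(W) = √(-18 + W + 12/(2 + W)) (C(W) = √(W + (-18 + 12/(W + 2))) = √(W + (-18 + 12/(2 + W))) = √(-18 + W + 12/(2 + W)))
-899/C(q) = -899*√(2 + 7)/√(12 + (-18 + 7)*(2 + 7)) = -899*3/√(12 - 11*9) = -899*3/√(12 - 99) = -899*(-I*√87/29) = -(-31)*I*√87 = 31*I*√87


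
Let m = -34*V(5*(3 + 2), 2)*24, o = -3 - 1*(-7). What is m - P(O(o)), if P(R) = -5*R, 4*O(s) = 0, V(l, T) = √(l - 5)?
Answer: -1632*√5 ≈ -3649.3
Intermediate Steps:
V(l, T) = √(-5 + l)
o = 4 (o = -3 + 7 = 4)
O(s) = 0 (O(s) = (¼)*0 = 0)
m = -1632*√5 (m = -34*√(-5 + 5*(3 + 2))*24 = -34*√(-5 + 5*5)*24 = -34*√(-5 + 25)*24 = -68*√5*24 = -1632*√5 ≈ -3649.3)
m - P(O(o)) = -1632*√5 - (-5)*0 = -1632*√5 - 1*0 = -1632*√5 + 0 = -1632*√5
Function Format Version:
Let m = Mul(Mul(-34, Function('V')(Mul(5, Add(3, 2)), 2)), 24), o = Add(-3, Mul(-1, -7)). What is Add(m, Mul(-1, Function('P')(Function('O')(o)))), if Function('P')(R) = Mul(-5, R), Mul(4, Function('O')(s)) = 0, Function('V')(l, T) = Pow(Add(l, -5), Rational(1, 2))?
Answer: Mul(-1632, Pow(5, Rational(1, 2))) ≈ -3649.3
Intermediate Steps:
Function('V')(l, T) = Pow(Add(-5, l), Rational(1, 2))
o = 4 (o = Add(-3, 7) = 4)
Function('O')(s) = 0 (Function('O')(s) = Mul(Rational(1, 4), 0) = 0)
m = Mul(-1632, Pow(5, Rational(1, 2))) (m = Mul(Mul(-34, Pow(Add(-5, Mul(5, Add(3, 2))), Rational(1, 2))), 24) = Mul(Mul(-34, Pow(Add(-5, Mul(5, 5)), Rational(1, 2))), 24) = Mul(Mul(-34, Pow(Add(-5, 25), Rational(1, 2))), 24) = Mul(Mul(-34, Pow(20, Rational(1, 2))), 24) = Mul(Mul(-34, Mul(2, Pow(5, Rational(1, 2)))), 24) = Mul(Mul(-68, Pow(5, Rational(1, 2))), 24) = Mul(-1632, Pow(5, Rational(1, 2))) ≈ -3649.3)
Add(m, Mul(-1, Function('P')(Function('O')(o)))) = Add(Mul(-1632, Pow(5, Rational(1, 2))), Mul(-1, Mul(-5, 0))) = Add(Mul(-1632, Pow(5, Rational(1, 2))), Mul(-1, 0)) = Add(Mul(-1632, Pow(5, Rational(1, 2))), 0) = Mul(-1632, Pow(5, Rational(1, 2)))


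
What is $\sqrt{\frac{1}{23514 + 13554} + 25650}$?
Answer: $\frac{\sqrt{8811009860667}}{18534} \approx 160.16$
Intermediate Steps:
$\sqrt{\frac{1}{23514 + 13554} + 25650} = \sqrt{\frac{1}{37068} + 25650} = \sqrt{\frac{950794201}{37068}} = \frac{\sqrt{8811009860667}}{18534}$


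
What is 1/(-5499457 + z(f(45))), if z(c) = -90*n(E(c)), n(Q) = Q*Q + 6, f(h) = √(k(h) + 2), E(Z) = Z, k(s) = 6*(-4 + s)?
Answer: -1/5522317 ≈ -1.8108e-7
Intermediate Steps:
k(s) = -24 + 6*s
f(h) = √(-22 + 6*h) (f(h) = √((-24 + 6*h) + 2) = √(-22 + 6*h))
n(Q) = 6 + Q² (n(Q) = Q² + 6 = 6 + Q²)
z(c) = -540 - 90*c² (z(c) = -90*(6 + c²) = -540 - 90*c²)
1/(-5499457 + z(f(45))) = 1/(-5499457 + (-540 - 90*(√(-22 + 6*45))²)) = 1/(-5499457 + (-540 - 90*(√(-22 + 270))²)) = 1/(-5499457 + (-540 - 90*(√248)²)) = 1/(-5499457 + (-540 - 90*(2*√62)²)) = 1/(-5499457 + (-540 - 90*248)) = 1/(-5499457 + (-540 - 22320)) = 1/(-5499457 - 22860) = 1/(-5522317) = -1/5522317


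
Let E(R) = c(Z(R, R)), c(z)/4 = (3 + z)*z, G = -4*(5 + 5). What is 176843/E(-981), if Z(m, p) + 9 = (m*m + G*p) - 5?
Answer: 176843/4012718093320 ≈ 4.4071e-8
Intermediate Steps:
G = -40 (G = -4*10 = -40)
Z(m, p) = -14 + m² - 40*p (Z(m, p) = -9 + ((m*m - 40*p) - 5) = -9 + ((m² - 40*p) - 5) = -9 + (-5 + m² - 40*p) = -14 + m² - 40*p)
c(z) = 4*z*(3 + z) (c(z) = 4*((3 + z)*z) = 4*(z*(3 + z)) = 4*z*(3 + z))
E(R) = 4*(-14 + R² - 40*R)*(-11 + R² - 40*R) (E(R) = 4*(-14 + R² - 40*R)*(3 + (-14 + R² - 40*R)) = 4*(-14 + R² - 40*R)*(-11 + R² - 40*R))
176843/E(-981) = 176843/((4*(11 - 1*(-981)² + 40*(-981))*(14 - 1*(-981)² + 40*(-981)))) = 176843/((4*(11 - 1*962361 - 39240)*(14 - 1*962361 - 39240))) = 176843/((4*(11 - 962361 - 39240)*(14 - 962361 - 39240))) = 176843/((4*(-1001590)*(-1001587))) = 176843/4012718093320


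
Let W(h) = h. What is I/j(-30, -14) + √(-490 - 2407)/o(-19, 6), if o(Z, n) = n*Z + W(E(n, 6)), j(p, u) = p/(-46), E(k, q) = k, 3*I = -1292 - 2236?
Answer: -9016/5 - I*√2897/108 ≈ -1803.2 - 0.49837*I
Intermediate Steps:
I = -1176 (I = (-1292 - 2236)/3 = (⅓)*(-3528) = -1176)
j(p, u) = -p/46 (j(p, u) = p*(-1/46) = -p/46)
o(Z, n) = n + Z*n (o(Z, n) = n*Z + n = Z*n + n = n + Z*n)
I/j(-30, -14) + √(-490 - 2407)/o(-19, 6) = -1176/((-1/46*(-30))) + √(-490 - 2407)/((6*(1 - 19))) = -1176/15/23 + √(-2897)/((6*(-18))) = -1176*23/15 + (I*√2897)/(-108) = -9016/5 + (I*√2897)*(-1/108) = -9016/5 - I*√2897/108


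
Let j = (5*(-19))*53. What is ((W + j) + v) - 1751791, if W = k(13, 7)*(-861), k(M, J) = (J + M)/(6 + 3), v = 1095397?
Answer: -1990027/3 ≈ -6.6334e+5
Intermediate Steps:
k(M, J) = J/9 + M/9 (k(M, J) = (J + M)/9 = (J + M)*(⅑) = J/9 + M/9)
W = -5740/3 (W = ((⅑)*7 + (⅑)*13)*(-861) = (7/9 + 13/9)*(-861) = (20/9)*(-861) = -5740/3 ≈ -1913.3)
j = -5035 (j = -95*53 = -5035)
((W + j) + v) - 1751791 = ((-5740/3 - 5035) + 1095397) - 1751791 = (-20845/3 + 1095397) - 1751791 = 3265346/3 - 1751791 = -1990027/3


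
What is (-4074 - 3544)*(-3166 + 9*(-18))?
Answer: 25352704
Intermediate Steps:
(-4074 - 3544)*(-3166 + 9*(-18)) = -7618*(-3166 - 162) = -7618*(-3328) = 25352704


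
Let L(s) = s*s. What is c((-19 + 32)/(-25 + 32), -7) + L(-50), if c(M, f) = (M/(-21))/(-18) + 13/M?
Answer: 6633535/2646 ≈ 2507.0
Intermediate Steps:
L(s) = s**2
c(M, f) = 13/M + M/378 (c(M, f) = (M*(-1/21))*(-1/18) + 13/M = -M/21*(-1/18) + 13/M = M/378 + 13/M = 13/M + M/378)
c((-19 + 32)/(-25 + 32), -7) + L(-50) = (13/(((-19 + 32)/(-25 + 32))) + ((-19 + 32)/(-25 + 32))/378) + (-50)**2 = (13/((13/7)) + (13/7)/378) + 2500 = (13/((13*(1/7))) + (13*(1/7))/378) + 2500 = (13/(13/7) + (1/378)*(13/7)) + 2500 = (13*(7/13) + 13/2646) + 2500 = (7 + 13/2646) + 2500 = 18535/2646 + 2500 = 6633535/2646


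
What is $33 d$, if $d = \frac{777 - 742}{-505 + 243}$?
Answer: $- \frac{1155}{262} \approx -4.4084$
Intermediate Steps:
$d = - \frac{35}{262}$ ($d = \frac{35}{-262} = 35 \left(- \frac{1}{262}\right) = - \frac{35}{262} \approx -0.13359$)
$33 d = 33 \left(- \frac{35}{262}\right) = - \frac{1155}{262}$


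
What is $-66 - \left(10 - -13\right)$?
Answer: $-89$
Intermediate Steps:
$-66 - \left(10 - -13\right) = -66 - \left(10 + 13\right) = -66 - 23 = -89$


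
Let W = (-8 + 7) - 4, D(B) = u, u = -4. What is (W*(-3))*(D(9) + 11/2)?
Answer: 45/2 ≈ 22.500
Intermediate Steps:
D(B) = -4
W = -5 (W = -1 - 4 = -5)
(W*(-3))*(D(9) + 11/2) = (-5*(-3))*(-4 + 11/2) = 15*(-4 + (½)*11) = 15*(-4 + 11/2) = 15*(3/2) = 45/2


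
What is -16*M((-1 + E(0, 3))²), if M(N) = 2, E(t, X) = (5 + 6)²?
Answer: -32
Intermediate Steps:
E(t, X) = 121 (E(t, X) = 11² = 121)
-16*M((-1 + E(0, 3))²) = -16*2 = -32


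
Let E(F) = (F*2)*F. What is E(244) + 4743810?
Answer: 4862882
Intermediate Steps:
E(F) = 2*F² (E(F) = (2*F)*F = 2*F²)
E(244) + 4743810 = 2*244² + 4743810 = 2*59536 + 4743810 = 119072 + 4743810 = 4862882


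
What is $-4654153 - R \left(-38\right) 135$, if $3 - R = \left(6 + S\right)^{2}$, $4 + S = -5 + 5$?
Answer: $-4659283$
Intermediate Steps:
$S = -4$ ($S = -4 + \left(-5 + 5\right) = -4 + 0 = -4$)
$R = -1$ ($R = 3 - \left(6 - 4\right)^{2} = 3 - 2^{2} = 3 - 4 = -1$)
$-4654153 - R \left(-38\right) 135 = -4654153 - \left(-1\right) \left(-38\right) 135 = -4654153 - 38 \cdot 135 = -4654153 - 5130 = -4659283$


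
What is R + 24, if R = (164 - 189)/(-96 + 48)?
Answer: 1177/48 ≈ 24.521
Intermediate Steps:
R = 25/48 (R = -25/(-48) = -25*(-1/48) = 25/48 ≈ 0.52083)
R + 24 = 25/48 + 24 = 1177/48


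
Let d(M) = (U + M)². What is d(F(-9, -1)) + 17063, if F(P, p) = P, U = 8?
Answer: 17064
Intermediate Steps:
d(M) = (8 + M)²
d(F(-9, -1)) + 17063 = (8 - 9)² + 17063 = (-1)² + 17063 = 1 + 17063 = 17064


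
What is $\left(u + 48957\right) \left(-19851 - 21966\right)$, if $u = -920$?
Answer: $-2008763229$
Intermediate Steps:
$\left(u + 48957\right) \left(-19851 - 21966\right) = \left(-920 + 48957\right) \left(-19851 - 21966\right) = 48037 \left(-41817\right) = -2008763229$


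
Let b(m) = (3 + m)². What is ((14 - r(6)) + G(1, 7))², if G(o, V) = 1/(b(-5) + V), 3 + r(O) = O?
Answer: 14884/121 ≈ 123.01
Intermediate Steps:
r(O) = -3 + O
G(o, V) = 1/(4 + V) (G(o, V) = 1/((3 - 5)² + V) = 1/((-2)² + V) = 1/(4 + V))
((14 - r(6)) + G(1, 7))² = ((14 - (-3 + 6)) + 1/(4 + 7))² = ((14 - 1*3) + 1/11)² = ((14 - 3) + 1/11)² = (11 + 1/11)² = (122/11)² = 14884/121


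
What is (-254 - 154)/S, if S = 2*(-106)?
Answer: 102/53 ≈ 1.9245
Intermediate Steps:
S = -212
(-254 - 154)/S = (-254 - 154)/(-212) = -408*(-1/212) = 102/53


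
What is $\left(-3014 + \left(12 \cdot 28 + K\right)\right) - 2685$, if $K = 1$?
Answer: $-5362$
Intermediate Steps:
$\left(-3014 + \left(12 \cdot 28 + K\right)\right) - 2685 = \left(-3014 + \left(12 \cdot 28 + 1\right)\right) - 2685 = \left(-3014 + \left(336 + 1\right)\right) - 2685 = \left(-3014 + 337\right) - 2685 = -2677 - 2685 = -5362$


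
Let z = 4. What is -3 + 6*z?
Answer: 21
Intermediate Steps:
-3 + 6*z = -3 + 6*4 = -3 + 24 = 21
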